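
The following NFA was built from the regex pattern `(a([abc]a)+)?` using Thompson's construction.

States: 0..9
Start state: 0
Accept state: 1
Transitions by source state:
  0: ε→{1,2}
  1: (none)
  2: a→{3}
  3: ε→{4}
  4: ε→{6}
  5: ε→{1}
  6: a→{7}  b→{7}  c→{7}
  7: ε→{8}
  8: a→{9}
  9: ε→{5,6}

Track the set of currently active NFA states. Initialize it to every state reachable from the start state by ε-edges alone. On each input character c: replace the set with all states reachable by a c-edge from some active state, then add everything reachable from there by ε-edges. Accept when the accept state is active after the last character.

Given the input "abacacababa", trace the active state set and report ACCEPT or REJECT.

Answer: ACCEPT

Derivation:
initial (ε-close {0}): {0,1,2}
'a' @ 1: {3,4,6}
'b' @ 2: {7,8}
'a' @ 3: {1,5,6,9}  ✓accept
'c' @ 4: {7,8}
'a' @ 5: {1,5,6,9}  ✓accept
'c' @ 6: {7,8}
'a' @ 7: {1,5,6,9}  ✓accept
'b' @ 8: {7,8}
'a' @ 9: {1,5,6,9}  ✓accept
'b' @ 10: {7,8}
'a' @ 11: {1,5,6,9}  ✓accept
end set {1,5,6,9} — state 1 in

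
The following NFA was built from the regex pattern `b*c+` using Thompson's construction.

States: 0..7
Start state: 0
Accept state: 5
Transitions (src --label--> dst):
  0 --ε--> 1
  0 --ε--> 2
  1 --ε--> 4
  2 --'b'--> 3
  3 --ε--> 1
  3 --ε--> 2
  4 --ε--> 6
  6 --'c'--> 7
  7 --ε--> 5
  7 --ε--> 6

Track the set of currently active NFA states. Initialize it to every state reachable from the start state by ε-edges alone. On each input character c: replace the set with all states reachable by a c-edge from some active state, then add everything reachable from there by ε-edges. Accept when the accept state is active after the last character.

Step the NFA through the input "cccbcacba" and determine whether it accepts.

Answer: REJECT

Trace:
start: ε-closure({0}) = {0,1,2,4,6}
'c' @ 1: {5,6,7}  ✓accept
'c' @ 2: {5,6,7}  ✓accept
'c' @ 3: {5,6,7}  ✓accept
'b' @ 4: {}  — state set empty
rest 'cacba' ignored (set empty)
after full input: {}  (accept=5 not in)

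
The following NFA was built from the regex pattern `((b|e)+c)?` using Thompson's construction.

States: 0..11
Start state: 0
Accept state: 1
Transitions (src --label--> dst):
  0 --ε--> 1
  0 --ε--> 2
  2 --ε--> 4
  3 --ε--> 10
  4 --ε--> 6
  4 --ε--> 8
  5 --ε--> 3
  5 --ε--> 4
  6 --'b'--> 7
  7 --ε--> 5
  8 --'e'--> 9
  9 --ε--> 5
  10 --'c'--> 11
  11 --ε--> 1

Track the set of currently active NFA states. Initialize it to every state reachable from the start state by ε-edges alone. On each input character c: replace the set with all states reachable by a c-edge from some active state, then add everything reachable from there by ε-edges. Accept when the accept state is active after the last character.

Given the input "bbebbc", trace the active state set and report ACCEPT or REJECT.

initial (ε-close {0}): {0,1,2,4,6,8}
'b' @ 1: {3,4,5,6,7,8,10}
'b' @ 2: {3,4,5,6,7,8,10}
'e' @ 3: {3,4,5,6,8,9,10}
'b' @ 4: {3,4,5,6,7,8,10}
'b' @ 5: {3,4,5,6,7,8,10}
'c' @ 6: {1,11}  (accept∈set)
end set {1,11} — state 1 in

Answer: ACCEPT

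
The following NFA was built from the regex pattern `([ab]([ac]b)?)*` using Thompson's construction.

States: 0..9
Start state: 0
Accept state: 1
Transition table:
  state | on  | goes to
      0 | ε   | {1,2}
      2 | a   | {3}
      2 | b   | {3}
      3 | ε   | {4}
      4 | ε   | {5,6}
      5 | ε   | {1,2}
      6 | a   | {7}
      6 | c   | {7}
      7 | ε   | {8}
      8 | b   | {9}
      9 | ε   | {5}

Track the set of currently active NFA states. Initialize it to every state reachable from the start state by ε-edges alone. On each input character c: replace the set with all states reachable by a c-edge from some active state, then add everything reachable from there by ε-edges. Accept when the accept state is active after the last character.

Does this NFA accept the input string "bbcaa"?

start: ε-closure({0}) = {0,1,2}
'b' @ 1: {1,2,3,4,5,6}  [accepting]
'b' @ 2: {1,2,3,4,5,6}  [accepting]
'c' @ 3: {7,8}
'a' @ 4: {}  — state set empty
rest 'a' ignored (set empty)
final: {}; accept 1 not in set

Answer: REJECT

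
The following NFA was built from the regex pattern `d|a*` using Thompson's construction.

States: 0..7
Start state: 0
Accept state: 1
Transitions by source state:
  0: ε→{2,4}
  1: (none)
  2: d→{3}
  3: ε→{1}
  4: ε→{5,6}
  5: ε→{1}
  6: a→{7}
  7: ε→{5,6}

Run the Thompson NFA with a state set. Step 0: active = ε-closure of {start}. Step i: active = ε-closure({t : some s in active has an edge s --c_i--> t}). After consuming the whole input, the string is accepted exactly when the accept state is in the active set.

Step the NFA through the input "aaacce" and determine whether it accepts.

Answer: REJECT

Steps:
S₀ = ε-closure({0}) = {0,1,2,4,5,6}
'a' @ 1: {1,5,6,7}  ✓accept
'a' @ 2: {1,5,6,7}  ✓accept
'a' @ 3: {1,5,6,7}  ✓accept
'c' @ 4: {}  — state set empty
rest 'ce' ignored (set empty)
final: {}; accept 1 not in set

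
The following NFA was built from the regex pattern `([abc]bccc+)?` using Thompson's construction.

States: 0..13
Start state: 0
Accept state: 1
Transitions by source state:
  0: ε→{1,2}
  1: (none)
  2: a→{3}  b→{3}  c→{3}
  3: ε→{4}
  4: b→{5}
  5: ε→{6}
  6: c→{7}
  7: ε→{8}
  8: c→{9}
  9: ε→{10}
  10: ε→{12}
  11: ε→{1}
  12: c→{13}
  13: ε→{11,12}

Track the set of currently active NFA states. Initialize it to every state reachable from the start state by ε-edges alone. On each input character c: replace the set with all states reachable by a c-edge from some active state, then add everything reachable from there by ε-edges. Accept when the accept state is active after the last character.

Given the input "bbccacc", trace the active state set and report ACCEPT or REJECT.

Answer: REJECT

Steps:
S₀ = ε-closure({0}) = {0,1,2}
'b' @ 1: {3,4}
'b' @ 2: {5,6}
'c' @ 3: {7,8}
'c' @ 4: {9,10,12}
'a' @ 5: {}  — state set empty
rest 'cc' ignored (set empty)
end set {} — state 1 not in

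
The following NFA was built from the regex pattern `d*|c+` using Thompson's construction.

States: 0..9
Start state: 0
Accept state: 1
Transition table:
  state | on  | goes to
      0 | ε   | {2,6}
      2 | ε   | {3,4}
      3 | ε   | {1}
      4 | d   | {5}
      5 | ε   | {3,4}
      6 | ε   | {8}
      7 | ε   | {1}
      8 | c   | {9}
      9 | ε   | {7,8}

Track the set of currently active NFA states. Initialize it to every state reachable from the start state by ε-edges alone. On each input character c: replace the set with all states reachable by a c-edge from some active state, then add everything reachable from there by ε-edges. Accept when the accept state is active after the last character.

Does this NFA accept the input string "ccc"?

Answer: ACCEPT

Derivation:
initial (ε-close {0}): {0,1,2,3,4,6,8}
'c' @ 1: {1,7,8,9}  [accepting]
'c' @ 2: {1,7,8,9}  [accepting]
'c' @ 3: {1,7,8,9}  [accepting]
final: {1,7,8,9}; accept 1 in set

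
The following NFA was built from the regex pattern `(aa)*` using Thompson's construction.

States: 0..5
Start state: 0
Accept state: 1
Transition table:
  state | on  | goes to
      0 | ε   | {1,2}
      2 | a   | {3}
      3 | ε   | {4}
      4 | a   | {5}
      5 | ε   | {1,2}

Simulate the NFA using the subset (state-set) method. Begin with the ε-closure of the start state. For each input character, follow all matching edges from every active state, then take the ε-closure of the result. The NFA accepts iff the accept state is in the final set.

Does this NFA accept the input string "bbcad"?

Answer: REJECT

Derivation:
start: ε-closure({0}) = {0,1,2}
'b' @ 1: {}  — no active states
rest 'bcad' ignored (set empty)
after full input: {}  (accept=1 not in)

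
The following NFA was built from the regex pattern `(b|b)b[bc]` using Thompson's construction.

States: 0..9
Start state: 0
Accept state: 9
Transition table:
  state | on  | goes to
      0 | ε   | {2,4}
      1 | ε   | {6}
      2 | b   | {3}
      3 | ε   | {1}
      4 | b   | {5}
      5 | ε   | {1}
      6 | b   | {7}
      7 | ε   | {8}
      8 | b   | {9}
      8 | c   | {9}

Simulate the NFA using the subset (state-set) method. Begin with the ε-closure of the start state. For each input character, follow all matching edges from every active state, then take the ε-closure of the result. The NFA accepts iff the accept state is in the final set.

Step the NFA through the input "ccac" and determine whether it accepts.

S₀ = ε-closure({0}) = {0,2,4}
'c' @ 1: {}  — dead — no transitions
rest 'cac' ignored (set empty)
final: {}; accept 9 not in set

Answer: REJECT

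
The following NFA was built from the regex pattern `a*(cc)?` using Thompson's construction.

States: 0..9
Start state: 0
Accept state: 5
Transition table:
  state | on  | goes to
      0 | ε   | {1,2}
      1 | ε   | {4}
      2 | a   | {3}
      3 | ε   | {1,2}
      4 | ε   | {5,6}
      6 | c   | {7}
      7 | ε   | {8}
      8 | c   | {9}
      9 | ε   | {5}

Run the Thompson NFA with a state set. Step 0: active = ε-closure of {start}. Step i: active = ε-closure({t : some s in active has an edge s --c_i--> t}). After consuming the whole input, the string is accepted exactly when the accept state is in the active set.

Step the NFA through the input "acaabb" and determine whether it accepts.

S₀ = ε-closure({0}) = {0,1,2,4,5,6}
'a' @ 1: {1,2,3,4,5,6}  [accepting]
'c' @ 2: {7,8}
'a' @ 3: {}  — no active states
rest 'abb' ignored (set empty)
end set {} — state 5 not in

Answer: REJECT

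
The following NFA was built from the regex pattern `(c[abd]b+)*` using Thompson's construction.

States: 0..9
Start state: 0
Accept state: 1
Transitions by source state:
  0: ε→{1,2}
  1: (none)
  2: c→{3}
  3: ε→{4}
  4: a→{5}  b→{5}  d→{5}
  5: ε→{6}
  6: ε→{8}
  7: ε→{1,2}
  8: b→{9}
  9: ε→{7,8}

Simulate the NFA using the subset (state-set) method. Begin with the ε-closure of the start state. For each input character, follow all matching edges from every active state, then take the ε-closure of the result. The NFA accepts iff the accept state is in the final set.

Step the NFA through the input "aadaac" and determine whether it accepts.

Answer: REJECT

Trace:
S₀ = ε-closure({0}) = {0,1,2}
'a' @ 1: {}  — state set empty
rest 'adaac' ignored (set empty)
after full input: {}  (accept=1 not in)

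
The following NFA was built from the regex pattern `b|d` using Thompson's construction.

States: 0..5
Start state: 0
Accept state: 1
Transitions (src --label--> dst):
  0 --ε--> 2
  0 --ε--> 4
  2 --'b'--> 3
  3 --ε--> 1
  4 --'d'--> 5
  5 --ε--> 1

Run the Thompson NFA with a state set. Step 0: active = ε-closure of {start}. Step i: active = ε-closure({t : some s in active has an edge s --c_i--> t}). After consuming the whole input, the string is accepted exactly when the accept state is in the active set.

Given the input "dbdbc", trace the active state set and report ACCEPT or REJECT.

Answer: REJECT

Trace:
start: ε-closure({0}) = {0,2,4}
'd' @ 1: {1,5}  (accept∈set)
'b' @ 2: {}  — no active states
rest 'dbc' ignored (set empty)
after full input: {}  (accept=1 not in)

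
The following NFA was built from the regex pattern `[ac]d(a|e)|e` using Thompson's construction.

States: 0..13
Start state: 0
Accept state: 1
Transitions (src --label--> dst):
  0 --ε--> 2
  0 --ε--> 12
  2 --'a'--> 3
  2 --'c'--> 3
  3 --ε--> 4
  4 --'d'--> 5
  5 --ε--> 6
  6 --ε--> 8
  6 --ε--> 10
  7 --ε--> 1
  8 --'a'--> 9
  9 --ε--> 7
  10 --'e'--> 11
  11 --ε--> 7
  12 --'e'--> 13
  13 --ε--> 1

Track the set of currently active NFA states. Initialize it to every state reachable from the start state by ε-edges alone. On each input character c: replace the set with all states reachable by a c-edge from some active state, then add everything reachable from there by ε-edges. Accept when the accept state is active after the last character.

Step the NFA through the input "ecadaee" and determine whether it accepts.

Answer: REJECT

Derivation:
start: ε-closure({0}) = {0,2,12}
'e' @ 1: {1,13}  [accepting]
'c' @ 2: {}  — state set empty
rest 'adaee' ignored (set empty)
after full input: {}  (accept=1 not in)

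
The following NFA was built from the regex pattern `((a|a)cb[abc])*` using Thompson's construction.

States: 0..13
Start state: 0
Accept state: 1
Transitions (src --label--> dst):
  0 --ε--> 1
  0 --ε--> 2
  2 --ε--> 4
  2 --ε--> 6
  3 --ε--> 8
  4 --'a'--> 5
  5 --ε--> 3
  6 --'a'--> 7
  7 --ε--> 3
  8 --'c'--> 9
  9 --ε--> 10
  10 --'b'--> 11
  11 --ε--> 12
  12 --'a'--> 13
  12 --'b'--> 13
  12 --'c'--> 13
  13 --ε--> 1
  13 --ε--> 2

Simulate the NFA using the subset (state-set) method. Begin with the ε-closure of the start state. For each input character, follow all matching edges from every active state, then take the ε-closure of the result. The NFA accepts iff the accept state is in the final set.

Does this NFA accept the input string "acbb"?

Answer: ACCEPT

Derivation:
S₀ = ε-closure({0}) = {0,1,2,4,6}
'a' @ 1: {3,5,7,8}
'c' @ 2: {9,10}
'b' @ 3: {11,12}
'b' @ 4: {1,2,4,6,13}  [accepting]
final: {1,2,4,6,13}; accept 1 in set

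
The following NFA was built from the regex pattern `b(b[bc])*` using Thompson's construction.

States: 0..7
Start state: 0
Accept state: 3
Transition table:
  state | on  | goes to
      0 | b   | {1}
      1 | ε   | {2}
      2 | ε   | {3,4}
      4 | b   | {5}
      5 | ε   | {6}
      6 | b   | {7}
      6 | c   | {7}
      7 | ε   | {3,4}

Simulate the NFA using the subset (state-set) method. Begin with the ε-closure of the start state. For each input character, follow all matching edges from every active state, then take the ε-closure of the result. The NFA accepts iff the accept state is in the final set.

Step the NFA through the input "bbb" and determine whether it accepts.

Answer: ACCEPT

Trace:
initial (ε-close {0}): {0}
'b' @ 1: {1,2,3,4}  [accepting]
'b' @ 2: {5,6}
'b' @ 3: {3,4,7}  [accepting]
final: {3,4,7}; accept 3 in set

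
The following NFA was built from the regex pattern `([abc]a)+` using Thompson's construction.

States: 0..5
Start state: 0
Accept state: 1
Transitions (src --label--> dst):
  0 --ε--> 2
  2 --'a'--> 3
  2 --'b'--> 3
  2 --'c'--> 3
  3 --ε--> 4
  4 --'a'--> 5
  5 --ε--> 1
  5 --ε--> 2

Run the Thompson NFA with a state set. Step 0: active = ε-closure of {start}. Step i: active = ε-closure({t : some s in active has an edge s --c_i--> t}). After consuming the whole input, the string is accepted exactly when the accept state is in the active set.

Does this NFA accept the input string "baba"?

Answer: ACCEPT

Derivation:
S₀ = ε-closure({0}) = {0,2}
'b' @ 1: {3,4}
'a' @ 2: {1,2,5}  [accepting]
'b' @ 3: {3,4}
'a' @ 4: {1,2,5}  [accepting]
end set {1,2,5} — state 1 in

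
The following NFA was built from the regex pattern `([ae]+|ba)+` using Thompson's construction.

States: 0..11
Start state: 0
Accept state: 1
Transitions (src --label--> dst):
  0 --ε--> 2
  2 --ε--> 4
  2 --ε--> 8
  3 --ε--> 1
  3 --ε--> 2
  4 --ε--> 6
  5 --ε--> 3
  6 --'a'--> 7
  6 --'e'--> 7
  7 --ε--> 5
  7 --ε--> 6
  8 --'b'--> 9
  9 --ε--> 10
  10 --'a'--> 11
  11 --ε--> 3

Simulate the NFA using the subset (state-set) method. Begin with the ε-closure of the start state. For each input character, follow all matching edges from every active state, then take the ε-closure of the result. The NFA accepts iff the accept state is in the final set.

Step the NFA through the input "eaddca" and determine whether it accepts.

Answer: REJECT

Trace:
start: ε-closure({0}) = {0,2,4,6,8}
'e' @ 1: {1,2,3,4,5,6,7,8}  ✓accept
'a' @ 2: {1,2,3,4,5,6,7,8}  ✓accept
'd' @ 3: {}  — no active states
rest 'dca' ignored (set empty)
end set {} — state 1 not in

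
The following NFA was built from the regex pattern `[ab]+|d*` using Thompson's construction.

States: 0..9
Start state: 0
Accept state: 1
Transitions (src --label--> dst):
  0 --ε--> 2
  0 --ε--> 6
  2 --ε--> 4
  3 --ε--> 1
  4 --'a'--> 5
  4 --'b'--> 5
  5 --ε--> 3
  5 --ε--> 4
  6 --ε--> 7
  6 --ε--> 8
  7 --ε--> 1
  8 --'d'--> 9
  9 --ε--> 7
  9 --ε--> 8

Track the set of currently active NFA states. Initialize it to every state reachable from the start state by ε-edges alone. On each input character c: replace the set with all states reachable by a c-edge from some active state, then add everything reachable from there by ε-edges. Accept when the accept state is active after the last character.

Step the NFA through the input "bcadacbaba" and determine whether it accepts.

initial (ε-close {0}): {0,1,2,4,6,7,8}
'b' @ 1: {1,3,4,5}  (accept∈set)
'c' @ 2: {}  — dead — no transitions
rest 'adacbaba' ignored (set empty)
end set {} — state 1 not in

Answer: REJECT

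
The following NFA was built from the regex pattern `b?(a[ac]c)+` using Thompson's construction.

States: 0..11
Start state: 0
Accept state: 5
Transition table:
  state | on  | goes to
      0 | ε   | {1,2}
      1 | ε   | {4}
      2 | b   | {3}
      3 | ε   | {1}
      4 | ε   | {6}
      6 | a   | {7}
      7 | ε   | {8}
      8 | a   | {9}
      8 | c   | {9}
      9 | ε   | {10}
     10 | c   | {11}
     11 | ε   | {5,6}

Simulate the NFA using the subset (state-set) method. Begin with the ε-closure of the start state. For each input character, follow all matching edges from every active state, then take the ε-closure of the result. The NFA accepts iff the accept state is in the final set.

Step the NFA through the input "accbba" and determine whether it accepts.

start: ε-closure({0}) = {0,1,2,4,6}
'a' @ 1: {7,8}
'c' @ 2: {9,10}
'c' @ 3: {5,6,11}  [accepting]
'b' @ 4: {}  — state set empty
rest 'ba' ignored (set empty)
after full input: {}  (accept=5 not in)

Answer: REJECT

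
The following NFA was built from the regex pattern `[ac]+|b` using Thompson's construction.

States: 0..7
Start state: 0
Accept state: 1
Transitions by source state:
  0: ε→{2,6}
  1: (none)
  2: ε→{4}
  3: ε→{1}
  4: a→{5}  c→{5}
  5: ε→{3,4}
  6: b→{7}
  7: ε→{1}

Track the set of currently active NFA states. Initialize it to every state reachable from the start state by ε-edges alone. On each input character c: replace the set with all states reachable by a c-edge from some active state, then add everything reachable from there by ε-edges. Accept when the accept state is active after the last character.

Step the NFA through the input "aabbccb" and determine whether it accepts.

start: ε-closure({0}) = {0,2,4,6}
'a' @ 1: {1,3,4,5}  ✓accept
'a' @ 2: {1,3,4,5}  ✓accept
'b' @ 3: {}  — dead — no transitions
rest 'bccb' ignored (set empty)
after full input: {}  (accept=1 not in)

Answer: REJECT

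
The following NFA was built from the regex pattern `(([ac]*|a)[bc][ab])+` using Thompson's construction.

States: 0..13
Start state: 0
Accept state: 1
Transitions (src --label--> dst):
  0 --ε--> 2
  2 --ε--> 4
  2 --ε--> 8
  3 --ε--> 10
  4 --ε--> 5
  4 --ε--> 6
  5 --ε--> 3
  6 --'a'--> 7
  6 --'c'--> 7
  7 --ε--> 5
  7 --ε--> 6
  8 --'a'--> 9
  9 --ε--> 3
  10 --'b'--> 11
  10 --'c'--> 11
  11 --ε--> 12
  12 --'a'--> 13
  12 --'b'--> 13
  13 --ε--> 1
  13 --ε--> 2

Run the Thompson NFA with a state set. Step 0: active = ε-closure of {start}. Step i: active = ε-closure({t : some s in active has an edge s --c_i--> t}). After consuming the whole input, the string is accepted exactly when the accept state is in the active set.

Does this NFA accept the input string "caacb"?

Answer: ACCEPT

Trace:
S₀ = ε-closure({0}) = {0,2,3,4,5,6,8,10}
'c' @ 1: {3,5,6,7,10,11,12}
'a' @ 2: {1,2,3,4,5,6,7,8,10,13}  [accepting]
'a' @ 3: {3,5,6,7,9,10}
'c' @ 4: {3,5,6,7,10,11,12}
'b' @ 5: {1,2,3,4,5,6,8,10,11,12,13}  [accepting]
after full input: {1,2,3,4,5,6,8,10,11,12,13}  (accept=1 in)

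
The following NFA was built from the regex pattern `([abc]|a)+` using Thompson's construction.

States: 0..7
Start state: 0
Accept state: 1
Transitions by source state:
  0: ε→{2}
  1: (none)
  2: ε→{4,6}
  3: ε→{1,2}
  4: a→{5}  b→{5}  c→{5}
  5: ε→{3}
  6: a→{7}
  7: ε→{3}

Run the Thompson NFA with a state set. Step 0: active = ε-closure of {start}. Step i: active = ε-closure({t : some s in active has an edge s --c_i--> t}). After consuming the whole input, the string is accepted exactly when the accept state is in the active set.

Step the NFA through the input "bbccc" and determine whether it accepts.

Answer: ACCEPT

Trace:
start: ε-closure({0}) = {0,2,4,6}
'b' @ 1: {1,2,3,4,5,6}  (accept∈set)
'b' @ 2: {1,2,3,4,5,6}  (accept∈set)
'c' @ 3: {1,2,3,4,5,6}  (accept∈set)
'c' @ 4: {1,2,3,4,5,6}  (accept∈set)
'c' @ 5: {1,2,3,4,5,6}  (accept∈set)
after full input: {1,2,3,4,5,6}  (accept=1 in)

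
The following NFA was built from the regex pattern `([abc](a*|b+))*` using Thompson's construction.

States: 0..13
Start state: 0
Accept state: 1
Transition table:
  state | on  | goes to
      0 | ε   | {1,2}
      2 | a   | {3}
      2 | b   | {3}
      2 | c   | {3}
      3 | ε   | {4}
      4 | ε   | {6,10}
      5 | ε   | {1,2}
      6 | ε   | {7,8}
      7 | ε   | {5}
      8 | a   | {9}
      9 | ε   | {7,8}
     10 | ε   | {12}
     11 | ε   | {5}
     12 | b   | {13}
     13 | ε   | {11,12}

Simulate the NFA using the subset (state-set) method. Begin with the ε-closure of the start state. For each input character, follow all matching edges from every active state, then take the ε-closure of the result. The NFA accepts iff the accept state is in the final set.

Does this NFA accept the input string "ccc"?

Answer: ACCEPT

Derivation:
start: ε-closure({0}) = {0,1,2}
'c' @ 1: {1,2,3,4,5,6,7,8,10,12}  ✓accept
'c' @ 2: {1,2,3,4,5,6,7,8,10,12}  ✓accept
'c' @ 3: {1,2,3,4,5,6,7,8,10,12}  ✓accept
after full input: {1,2,3,4,5,6,7,8,10,12}  (accept=1 in)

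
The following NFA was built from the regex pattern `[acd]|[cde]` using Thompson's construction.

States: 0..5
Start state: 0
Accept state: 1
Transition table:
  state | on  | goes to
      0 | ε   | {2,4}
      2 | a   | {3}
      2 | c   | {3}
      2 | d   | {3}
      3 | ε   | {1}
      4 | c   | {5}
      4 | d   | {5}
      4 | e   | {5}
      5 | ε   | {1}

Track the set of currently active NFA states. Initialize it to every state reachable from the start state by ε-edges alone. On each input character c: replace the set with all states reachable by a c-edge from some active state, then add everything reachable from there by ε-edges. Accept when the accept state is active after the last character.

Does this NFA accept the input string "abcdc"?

S₀ = ε-closure({0}) = {0,2,4}
'a' @ 1: {1,3}  ✓accept
'b' @ 2: {}  — dead — no transitions
rest 'cdc' ignored (set empty)
final: {}; accept 1 not in set

Answer: REJECT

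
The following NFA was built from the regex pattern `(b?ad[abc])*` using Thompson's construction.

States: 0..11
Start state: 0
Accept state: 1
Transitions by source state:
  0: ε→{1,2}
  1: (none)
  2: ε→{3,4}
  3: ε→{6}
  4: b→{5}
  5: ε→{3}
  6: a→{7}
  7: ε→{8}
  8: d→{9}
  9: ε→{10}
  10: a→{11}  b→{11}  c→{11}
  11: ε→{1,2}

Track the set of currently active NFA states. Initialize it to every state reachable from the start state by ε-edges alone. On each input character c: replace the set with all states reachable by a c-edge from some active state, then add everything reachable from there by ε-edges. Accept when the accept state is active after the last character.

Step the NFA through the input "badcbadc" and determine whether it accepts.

Answer: ACCEPT

Derivation:
start: ε-closure({0}) = {0,1,2,3,4,6}
'b' @ 1: {3,5,6}
'a' @ 2: {7,8}
'd' @ 3: {9,10}
'c' @ 4: {1,2,3,4,6,11}  ✓accept
'b' @ 5: {3,5,6}
'a' @ 6: {7,8}
'd' @ 7: {9,10}
'c' @ 8: {1,2,3,4,6,11}  ✓accept
after full input: {1,2,3,4,6,11}  (accept=1 in)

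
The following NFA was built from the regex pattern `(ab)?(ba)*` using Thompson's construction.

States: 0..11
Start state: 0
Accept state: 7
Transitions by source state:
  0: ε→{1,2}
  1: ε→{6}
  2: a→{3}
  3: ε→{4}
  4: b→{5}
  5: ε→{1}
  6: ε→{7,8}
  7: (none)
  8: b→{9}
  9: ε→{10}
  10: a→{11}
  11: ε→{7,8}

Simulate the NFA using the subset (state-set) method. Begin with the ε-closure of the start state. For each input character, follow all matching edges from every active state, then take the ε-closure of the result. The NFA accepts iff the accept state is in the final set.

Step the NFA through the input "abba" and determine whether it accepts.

Answer: ACCEPT

Trace:
initial (ε-close {0}): {0,1,2,6,7,8}
'a' @ 1: {3,4}
'b' @ 2: {1,5,6,7,8}  [accepting]
'b' @ 3: {9,10}
'a' @ 4: {7,8,11}  [accepting]
final: {7,8,11}; accept 7 in set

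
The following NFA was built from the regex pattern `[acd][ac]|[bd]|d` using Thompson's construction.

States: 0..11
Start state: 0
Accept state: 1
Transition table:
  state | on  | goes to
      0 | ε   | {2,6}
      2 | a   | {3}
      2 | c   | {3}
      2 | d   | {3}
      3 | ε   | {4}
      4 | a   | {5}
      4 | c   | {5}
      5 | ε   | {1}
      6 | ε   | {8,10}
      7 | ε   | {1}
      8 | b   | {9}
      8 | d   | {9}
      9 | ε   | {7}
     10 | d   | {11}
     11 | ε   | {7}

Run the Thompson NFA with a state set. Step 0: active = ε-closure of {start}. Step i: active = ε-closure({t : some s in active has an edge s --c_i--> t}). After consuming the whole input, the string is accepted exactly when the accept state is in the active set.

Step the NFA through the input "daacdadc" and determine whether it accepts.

Answer: REJECT

Derivation:
S₀ = ε-closure({0}) = {0,2,6,8,10}
'd' @ 1: {1,3,4,7,9,11}  [accepting]
'a' @ 2: {1,5}  [accepting]
'a' @ 3: {}  — no active states
rest 'cdadc' ignored (set empty)
final: {}; accept 1 not in set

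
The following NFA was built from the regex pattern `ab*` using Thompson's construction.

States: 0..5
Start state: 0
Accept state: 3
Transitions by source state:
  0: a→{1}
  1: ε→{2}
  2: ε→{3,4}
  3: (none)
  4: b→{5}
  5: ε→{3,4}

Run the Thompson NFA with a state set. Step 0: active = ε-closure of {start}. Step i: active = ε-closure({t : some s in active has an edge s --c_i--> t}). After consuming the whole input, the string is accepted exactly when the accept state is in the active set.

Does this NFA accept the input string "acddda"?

Answer: REJECT

Trace:
initial (ε-close {0}): {0}
'a' @ 1: {1,2,3,4}  [accepting]
'c' @ 2: {}  — no active states
rest 'ddda' ignored (set empty)
after full input: {}  (accept=3 not in)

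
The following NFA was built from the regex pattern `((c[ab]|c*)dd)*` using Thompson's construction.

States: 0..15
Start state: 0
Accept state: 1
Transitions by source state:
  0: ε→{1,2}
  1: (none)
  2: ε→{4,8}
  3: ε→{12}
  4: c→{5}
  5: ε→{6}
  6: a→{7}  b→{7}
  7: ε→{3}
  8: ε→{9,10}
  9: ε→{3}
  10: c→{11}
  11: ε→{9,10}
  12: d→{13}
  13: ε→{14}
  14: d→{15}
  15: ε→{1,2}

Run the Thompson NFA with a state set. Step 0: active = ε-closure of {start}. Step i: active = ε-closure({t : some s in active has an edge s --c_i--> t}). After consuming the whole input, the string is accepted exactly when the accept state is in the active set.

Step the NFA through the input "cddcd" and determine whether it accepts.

S₀ = ε-closure({0}) = {0,1,2,3,4,8,9,10,12}
'c' @ 1: {3,5,6,9,10,11,12}
'd' @ 2: {13,14}
'd' @ 3: {1,2,3,4,8,9,10,12,15}  (accept∈set)
'c' @ 4: {3,5,6,9,10,11,12}
'd' @ 5: {13,14}
end set {13,14} — state 1 not in

Answer: REJECT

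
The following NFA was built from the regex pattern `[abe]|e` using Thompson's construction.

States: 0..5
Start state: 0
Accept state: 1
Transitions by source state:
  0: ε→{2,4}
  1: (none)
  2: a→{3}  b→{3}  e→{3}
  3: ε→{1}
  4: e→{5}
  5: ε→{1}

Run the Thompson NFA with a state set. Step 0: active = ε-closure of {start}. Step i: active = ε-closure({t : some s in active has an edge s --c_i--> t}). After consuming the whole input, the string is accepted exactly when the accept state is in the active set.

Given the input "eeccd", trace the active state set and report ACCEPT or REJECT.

Answer: REJECT

Derivation:
initial (ε-close {0}): {0,2,4}
'e' @ 1: {1,3,5}  [accepting]
'e' @ 2: {}  — dead — no transitions
rest 'ccd' ignored (set empty)
end set {} — state 1 not in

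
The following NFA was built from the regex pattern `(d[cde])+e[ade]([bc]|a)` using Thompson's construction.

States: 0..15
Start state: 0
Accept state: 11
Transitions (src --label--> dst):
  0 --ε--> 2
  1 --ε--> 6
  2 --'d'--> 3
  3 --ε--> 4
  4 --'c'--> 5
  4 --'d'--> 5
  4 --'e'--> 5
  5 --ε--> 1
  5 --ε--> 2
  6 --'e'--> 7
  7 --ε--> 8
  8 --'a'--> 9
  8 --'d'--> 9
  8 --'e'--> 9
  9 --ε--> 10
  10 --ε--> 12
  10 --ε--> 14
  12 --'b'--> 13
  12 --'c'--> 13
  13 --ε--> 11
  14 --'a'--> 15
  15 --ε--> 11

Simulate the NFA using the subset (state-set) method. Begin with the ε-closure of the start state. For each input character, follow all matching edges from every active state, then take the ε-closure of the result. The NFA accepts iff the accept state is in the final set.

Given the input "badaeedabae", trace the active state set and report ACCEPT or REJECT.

Answer: REJECT

Trace:
start: ε-closure({0}) = {0,2}
'b' @ 1: {}  — no active states
rest 'adaeedabae' ignored (set empty)
final: {}; accept 11 not in set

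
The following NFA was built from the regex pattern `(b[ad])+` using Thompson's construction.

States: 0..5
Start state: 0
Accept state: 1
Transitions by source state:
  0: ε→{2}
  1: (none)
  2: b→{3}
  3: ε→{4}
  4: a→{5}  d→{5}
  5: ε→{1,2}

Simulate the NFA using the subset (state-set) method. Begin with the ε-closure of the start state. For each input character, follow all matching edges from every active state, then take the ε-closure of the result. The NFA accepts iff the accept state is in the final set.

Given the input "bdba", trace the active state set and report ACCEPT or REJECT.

initial (ε-close {0}): {0,2}
'b' @ 1: {3,4}
'd' @ 2: {1,2,5}  ✓accept
'b' @ 3: {3,4}
'a' @ 4: {1,2,5}  ✓accept
final: {1,2,5}; accept 1 in set

Answer: ACCEPT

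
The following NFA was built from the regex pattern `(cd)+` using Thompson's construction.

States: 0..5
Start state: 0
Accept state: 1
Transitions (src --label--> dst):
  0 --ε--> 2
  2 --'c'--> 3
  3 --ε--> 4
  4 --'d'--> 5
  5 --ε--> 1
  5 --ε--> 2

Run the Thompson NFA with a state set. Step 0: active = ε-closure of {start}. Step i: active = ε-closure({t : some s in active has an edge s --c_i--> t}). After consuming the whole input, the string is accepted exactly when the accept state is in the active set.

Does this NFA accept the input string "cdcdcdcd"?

Answer: ACCEPT

Derivation:
initial (ε-close {0}): {0,2}
'c' @ 1: {3,4}
'd' @ 2: {1,2,5}  [accepting]
'c' @ 3: {3,4}
'd' @ 4: {1,2,5}  [accepting]
'c' @ 5: {3,4}
'd' @ 6: {1,2,5}  [accepting]
'c' @ 7: {3,4}
'd' @ 8: {1,2,5}  [accepting]
final: {1,2,5}; accept 1 in set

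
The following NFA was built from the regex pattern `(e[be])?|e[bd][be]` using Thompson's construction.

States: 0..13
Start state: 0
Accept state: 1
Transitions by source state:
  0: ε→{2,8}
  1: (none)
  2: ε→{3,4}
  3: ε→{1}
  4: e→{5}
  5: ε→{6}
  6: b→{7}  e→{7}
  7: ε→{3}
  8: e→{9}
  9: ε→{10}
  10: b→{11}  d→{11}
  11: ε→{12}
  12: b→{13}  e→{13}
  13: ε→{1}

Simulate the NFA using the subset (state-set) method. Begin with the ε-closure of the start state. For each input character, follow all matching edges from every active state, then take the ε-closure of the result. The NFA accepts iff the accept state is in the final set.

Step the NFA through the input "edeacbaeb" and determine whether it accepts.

Answer: REJECT

Steps:
start: ε-closure({0}) = {0,1,2,3,4,8}
'e' @ 1: {5,6,9,10}
'd' @ 2: {11,12}
'e' @ 3: {1,13}  [accepting]
'a' @ 4: {}  — no active states
rest 'cbaeb' ignored (set empty)
final: {}; accept 1 not in set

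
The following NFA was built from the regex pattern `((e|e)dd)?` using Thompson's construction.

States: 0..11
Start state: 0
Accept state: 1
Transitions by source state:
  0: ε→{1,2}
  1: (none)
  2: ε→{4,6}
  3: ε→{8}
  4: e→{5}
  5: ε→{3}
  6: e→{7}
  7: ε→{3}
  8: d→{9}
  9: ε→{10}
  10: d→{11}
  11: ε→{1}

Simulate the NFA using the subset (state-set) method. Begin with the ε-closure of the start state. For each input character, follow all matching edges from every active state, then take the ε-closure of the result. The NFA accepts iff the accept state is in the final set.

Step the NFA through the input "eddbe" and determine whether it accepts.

S₀ = ε-closure({0}) = {0,1,2,4,6}
'e' @ 1: {3,5,7,8}
'd' @ 2: {9,10}
'd' @ 3: {1,11}  ✓accept
'b' @ 4: {}  — dead — no transitions
rest 'e' ignored (set empty)
end set {} — state 1 not in

Answer: REJECT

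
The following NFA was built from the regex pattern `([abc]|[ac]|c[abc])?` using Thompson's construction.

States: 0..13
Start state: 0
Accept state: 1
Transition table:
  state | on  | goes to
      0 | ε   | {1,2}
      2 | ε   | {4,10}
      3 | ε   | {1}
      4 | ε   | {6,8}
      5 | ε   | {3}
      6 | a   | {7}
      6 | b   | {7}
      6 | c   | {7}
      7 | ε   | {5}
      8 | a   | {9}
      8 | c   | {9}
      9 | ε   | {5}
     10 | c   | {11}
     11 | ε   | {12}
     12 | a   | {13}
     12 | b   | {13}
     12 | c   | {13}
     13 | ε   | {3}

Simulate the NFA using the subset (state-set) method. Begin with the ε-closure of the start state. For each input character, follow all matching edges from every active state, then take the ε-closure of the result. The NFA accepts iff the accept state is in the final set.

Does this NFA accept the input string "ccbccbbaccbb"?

Answer: REJECT

Derivation:
S₀ = ε-closure({0}) = {0,1,2,4,6,8,10}
'c' @ 1: {1,3,5,7,9,11,12}  ✓accept
'c' @ 2: {1,3,13}  ✓accept
'b' @ 3: {}  — state set empty
rest 'ccbbaccbb' ignored (set empty)
end set {} — state 1 not in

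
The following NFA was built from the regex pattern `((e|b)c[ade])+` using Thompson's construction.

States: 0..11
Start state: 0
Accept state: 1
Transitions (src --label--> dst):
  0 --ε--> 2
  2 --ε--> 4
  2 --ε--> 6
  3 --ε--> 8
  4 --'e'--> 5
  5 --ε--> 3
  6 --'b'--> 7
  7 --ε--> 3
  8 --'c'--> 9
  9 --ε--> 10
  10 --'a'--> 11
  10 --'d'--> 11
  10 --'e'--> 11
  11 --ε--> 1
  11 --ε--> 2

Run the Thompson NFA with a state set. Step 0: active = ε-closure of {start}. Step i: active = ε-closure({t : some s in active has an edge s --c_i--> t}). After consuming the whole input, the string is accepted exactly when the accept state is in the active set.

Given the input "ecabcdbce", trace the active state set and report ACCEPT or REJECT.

Answer: ACCEPT

Steps:
start: ε-closure({0}) = {0,2,4,6}
'e' @ 1: {3,5,8}
'c' @ 2: {9,10}
'a' @ 3: {1,2,4,6,11}  (accept∈set)
'b' @ 4: {3,7,8}
'c' @ 5: {9,10}
'd' @ 6: {1,2,4,6,11}  (accept∈set)
'b' @ 7: {3,7,8}
'c' @ 8: {9,10}
'e' @ 9: {1,2,4,6,11}  (accept∈set)
final: {1,2,4,6,11}; accept 1 in set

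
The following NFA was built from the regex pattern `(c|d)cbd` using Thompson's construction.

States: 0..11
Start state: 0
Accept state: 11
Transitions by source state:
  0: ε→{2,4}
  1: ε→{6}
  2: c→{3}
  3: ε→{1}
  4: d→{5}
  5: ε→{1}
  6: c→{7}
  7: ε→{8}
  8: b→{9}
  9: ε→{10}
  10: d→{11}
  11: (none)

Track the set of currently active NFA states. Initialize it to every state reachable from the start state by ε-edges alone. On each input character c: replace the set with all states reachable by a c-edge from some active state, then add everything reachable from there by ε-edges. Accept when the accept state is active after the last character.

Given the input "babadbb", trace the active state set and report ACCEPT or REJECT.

initial (ε-close {0}): {0,2,4}
'b' @ 1: {}  — state set empty
rest 'abadbb' ignored (set empty)
after full input: {}  (accept=11 not in)

Answer: REJECT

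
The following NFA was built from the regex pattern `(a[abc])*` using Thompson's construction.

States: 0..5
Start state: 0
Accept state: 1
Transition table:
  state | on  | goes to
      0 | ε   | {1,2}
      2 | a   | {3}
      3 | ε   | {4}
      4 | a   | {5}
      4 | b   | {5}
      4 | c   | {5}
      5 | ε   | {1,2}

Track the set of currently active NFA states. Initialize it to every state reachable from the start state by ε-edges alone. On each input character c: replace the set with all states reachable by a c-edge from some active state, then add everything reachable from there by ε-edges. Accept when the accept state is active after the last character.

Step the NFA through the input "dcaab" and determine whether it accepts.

S₀ = ε-closure({0}) = {0,1,2}
'd' @ 1: {}  — dead — no transitions
rest 'caab' ignored (set empty)
final: {}; accept 1 not in set

Answer: REJECT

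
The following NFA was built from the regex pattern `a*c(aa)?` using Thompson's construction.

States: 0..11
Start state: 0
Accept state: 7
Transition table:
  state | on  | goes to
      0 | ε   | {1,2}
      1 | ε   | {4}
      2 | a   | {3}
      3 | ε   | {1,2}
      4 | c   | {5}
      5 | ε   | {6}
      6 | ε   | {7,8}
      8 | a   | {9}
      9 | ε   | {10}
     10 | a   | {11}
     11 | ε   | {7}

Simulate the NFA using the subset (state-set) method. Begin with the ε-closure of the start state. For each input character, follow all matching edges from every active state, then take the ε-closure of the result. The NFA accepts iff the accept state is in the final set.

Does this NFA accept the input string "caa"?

Answer: ACCEPT

Trace:
S₀ = ε-closure({0}) = {0,1,2,4}
'c' @ 1: {5,6,7,8}  [accepting]
'a' @ 2: {9,10}
'a' @ 3: {7,11}  [accepting]
after full input: {7,11}  (accept=7 in)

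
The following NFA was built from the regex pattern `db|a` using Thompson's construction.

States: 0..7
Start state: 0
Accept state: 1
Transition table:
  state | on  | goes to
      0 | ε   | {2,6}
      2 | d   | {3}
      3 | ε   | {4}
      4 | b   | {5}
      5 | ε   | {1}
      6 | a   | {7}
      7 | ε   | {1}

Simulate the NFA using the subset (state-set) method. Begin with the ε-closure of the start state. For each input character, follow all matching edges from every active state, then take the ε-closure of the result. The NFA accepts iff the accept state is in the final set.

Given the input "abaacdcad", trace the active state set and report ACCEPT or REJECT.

Answer: REJECT

Steps:
start: ε-closure({0}) = {0,2,6}
'a' @ 1: {1,7}  ✓accept
'b' @ 2: {}  — state set empty
rest 'aacdcad' ignored (set empty)
after full input: {}  (accept=1 not in)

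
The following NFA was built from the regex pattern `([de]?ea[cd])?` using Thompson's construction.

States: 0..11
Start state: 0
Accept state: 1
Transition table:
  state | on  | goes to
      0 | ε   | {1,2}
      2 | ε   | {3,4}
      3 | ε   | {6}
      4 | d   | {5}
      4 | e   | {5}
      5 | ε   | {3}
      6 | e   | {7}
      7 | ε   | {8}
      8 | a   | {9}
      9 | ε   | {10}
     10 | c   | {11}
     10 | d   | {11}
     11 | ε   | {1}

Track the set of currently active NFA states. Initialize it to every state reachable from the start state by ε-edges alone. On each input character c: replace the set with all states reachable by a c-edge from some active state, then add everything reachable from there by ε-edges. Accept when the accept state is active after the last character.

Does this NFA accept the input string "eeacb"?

Answer: REJECT

Steps:
start: ε-closure({0}) = {0,1,2,3,4,6}
'e' @ 1: {3,5,6,7,8}
'e' @ 2: {7,8}
'a' @ 3: {9,10}
'c' @ 4: {1,11}  ✓accept
'b' @ 5: {}  — dead — no transitions
end set {} — state 1 not in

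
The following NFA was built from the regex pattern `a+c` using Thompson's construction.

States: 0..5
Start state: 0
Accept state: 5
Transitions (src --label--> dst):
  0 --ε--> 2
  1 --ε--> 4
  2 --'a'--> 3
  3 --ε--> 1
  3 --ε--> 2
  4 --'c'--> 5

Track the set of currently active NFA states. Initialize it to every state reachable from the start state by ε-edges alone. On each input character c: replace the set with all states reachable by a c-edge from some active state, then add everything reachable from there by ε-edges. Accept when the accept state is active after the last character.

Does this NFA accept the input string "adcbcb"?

start: ε-closure({0}) = {0,2}
'a' @ 1: {1,2,3,4}
'd' @ 2: {}  — dead — no transitions
rest 'cbcb' ignored (set empty)
after full input: {}  (accept=5 not in)

Answer: REJECT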